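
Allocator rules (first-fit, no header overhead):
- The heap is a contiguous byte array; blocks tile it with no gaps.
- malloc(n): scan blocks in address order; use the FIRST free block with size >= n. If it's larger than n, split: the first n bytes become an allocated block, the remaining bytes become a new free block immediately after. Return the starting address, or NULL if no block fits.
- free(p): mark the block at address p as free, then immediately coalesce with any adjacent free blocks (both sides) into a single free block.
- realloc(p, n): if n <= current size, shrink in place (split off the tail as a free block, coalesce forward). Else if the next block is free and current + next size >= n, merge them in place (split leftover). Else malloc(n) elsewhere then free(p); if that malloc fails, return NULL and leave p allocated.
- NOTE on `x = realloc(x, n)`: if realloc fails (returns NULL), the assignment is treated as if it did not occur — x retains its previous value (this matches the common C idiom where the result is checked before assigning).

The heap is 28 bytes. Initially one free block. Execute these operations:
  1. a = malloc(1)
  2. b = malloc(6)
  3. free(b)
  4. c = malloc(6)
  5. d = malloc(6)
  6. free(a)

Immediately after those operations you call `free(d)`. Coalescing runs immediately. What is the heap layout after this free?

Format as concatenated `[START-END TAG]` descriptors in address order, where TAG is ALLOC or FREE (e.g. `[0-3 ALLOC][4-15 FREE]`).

Answer: [0-0 FREE][1-6 ALLOC][7-27 FREE]

Derivation:
Op 1: a = malloc(1) -> a = 0; heap: [0-0 ALLOC][1-27 FREE]
Op 2: b = malloc(6) -> b = 1; heap: [0-0 ALLOC][1-6 ALLOC][7-27 FREE]
Op 3: free(b) -> (freed b); heap: [0-0 ALLOC][1-27 FREE]
Op 4: c = malloc(6) -> c = 1; heap: [0-0 ALLOC][1-6 ALLOC][7-27 FREE]
Op 5: d = malloc(6) -> d = 7; heap: [0-0 ALLOC][1-6 ALLOC][7-12 ALLOC][13-27 FREE]
Op 6: free(a) -> (freed a); heap: [0-0 FREE][1-6 ALLOC][7-12 ALLOC][13-27 FREE]
free(d): d = 7 -> block [7-12 ALLOC]; mark free, coalesce with adjacent free neighbors -> [0-0 FREE][1-6 ALLOC][7-27 FREE]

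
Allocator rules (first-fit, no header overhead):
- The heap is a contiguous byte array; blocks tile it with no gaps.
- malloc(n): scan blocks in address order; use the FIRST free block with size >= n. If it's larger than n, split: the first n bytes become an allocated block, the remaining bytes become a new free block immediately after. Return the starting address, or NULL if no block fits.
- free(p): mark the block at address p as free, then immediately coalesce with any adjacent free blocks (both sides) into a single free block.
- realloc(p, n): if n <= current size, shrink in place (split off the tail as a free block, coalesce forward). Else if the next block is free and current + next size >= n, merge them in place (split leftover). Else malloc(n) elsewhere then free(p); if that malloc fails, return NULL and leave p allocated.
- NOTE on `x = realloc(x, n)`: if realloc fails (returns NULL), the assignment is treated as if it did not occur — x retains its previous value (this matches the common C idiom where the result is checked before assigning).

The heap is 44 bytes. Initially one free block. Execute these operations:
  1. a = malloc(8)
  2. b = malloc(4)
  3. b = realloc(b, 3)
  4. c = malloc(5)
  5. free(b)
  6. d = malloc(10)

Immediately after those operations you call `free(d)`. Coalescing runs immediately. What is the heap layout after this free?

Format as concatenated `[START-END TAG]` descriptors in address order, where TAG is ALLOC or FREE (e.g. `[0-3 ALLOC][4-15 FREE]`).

Op 1: a = malloc(8) -> a = 0; heap: [0-7 ALLOC][8-43 FREE]
Op 2: b = malloc(4) -> b = 8; heap: [0-7 ALLOC][8-11 ALLOC][12-43 FREE]
Op 3: b = realloc(b, 3) -> b = 8; heap: [0-7 ALLOC][8-10 ALLOC][11-43 FREE]
Op 4: c = malloc(5) -> c = 11; heap: [0-7 ALLOC][8-10 ALLOC][11-15 ALLOC][16-43 FREE]
Op 5: free(b) -> (freed b); heap: [0-7 ALLOC][8-10 FREE][11-15 ALLOC][16-43 FREE]
Op 6: d = malloc(10) -> d = 16; heap: [0-7 ALLOC][8-10 FREE][11-15 ALLOC][16-25 ALLOC][26-43 FREE]
free(d): d = 16 -> block [16-25 ALLOC]; mark free, coalesce with adjacent free neighbors -> [0-7 ALLOC][8-10 FREE][11-15 ALLOC][16-43 FREE]

Answer: [0-7 ALLOC][8-10 FREE][11-15 ALLOC][16-43 FREE]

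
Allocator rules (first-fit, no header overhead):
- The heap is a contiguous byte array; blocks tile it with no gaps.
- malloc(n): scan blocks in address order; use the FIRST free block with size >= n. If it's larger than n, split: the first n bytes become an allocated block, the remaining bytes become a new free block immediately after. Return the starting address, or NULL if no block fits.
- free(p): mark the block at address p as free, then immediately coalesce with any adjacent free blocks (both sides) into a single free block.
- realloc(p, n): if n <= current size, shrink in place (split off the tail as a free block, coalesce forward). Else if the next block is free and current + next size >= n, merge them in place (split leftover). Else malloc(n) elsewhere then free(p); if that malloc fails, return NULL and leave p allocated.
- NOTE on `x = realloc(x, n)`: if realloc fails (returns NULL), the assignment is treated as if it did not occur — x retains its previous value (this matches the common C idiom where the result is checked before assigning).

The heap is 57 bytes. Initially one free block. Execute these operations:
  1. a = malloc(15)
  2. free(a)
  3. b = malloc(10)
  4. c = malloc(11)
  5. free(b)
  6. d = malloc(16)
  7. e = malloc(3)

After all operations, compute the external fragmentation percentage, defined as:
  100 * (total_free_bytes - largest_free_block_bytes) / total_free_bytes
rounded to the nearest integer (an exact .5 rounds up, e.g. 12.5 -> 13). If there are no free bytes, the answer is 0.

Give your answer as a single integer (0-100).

Op 1: a = malloc(15) -> a = 0; heap: [0-14 ALLOC][15-56 FREE]
Op 2: free(a) -> (freed a); heap: [0-56 FREE]
Op 3: b = malloc(10) -> b = 0; heap: [0-9 ALLOC][10-56 FREE]
Op 4: c = malloc(11) -> c = 10; heap: [0-9 ALLOC][10-20 ALLOC][21-56 FREE]
Op 5: free(b) -> (freed b); heap: [0-9 FREE][10-20 ALLOC][21-56 FREE]
Op 6: d = malloc(16) -> d = 21; heap: [0-9 FREE][10-20 ALLOC][21-36 ALLOC][37-56 FREE]
Op 7: e = malloc(3) -> e = 0; heap: [0-2 ALLOC][3-9 FREE][10-20 ALLOC][21-36 ALLOC][37-56 FREE]
Free blocks: [7 20] total_free=27 largest=20 -> 100*(27-20)/27 = 700/27 ≈ 25.926 -> rounds to 26

Answer: 26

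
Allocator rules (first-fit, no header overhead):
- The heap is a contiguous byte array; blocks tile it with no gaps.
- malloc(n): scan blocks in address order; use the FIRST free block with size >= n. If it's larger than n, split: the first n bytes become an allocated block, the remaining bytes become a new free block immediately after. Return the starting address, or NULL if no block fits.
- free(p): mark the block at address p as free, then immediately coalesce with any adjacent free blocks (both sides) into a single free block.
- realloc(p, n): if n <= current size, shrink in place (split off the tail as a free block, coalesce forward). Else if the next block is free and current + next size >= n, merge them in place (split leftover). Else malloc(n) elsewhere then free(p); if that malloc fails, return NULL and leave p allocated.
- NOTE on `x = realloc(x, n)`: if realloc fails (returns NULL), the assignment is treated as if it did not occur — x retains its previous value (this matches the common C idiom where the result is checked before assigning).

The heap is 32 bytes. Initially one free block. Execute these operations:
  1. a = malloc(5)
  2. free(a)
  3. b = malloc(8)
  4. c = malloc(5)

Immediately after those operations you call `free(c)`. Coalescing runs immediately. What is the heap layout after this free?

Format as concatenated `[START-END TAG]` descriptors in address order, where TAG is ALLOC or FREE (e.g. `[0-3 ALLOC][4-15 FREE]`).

Op 1: a = malloc(5) -> a = 0; heap: [0-4 ALLOC][5-31 FREE]
Op 2: free(a) -> (freed a); heap: [0-31 FREE]
Op 3: b = malloc(8) -> b = 0; heap: [0-7 ALLOC][8-31 FREE]
Op 4: c = malloc(5) -> c = 8; heap: [0-7 ALLOC][8-12 ALLOC][13-31 FREE]
free(c): c = 8 -> block [8-12 ALLOC]; mark free, coalesce with adjacent free neighbors -> [0-7 ALLOC][8-31 FREE]

Answer: [0-7 ALLOC][8-31 FREE]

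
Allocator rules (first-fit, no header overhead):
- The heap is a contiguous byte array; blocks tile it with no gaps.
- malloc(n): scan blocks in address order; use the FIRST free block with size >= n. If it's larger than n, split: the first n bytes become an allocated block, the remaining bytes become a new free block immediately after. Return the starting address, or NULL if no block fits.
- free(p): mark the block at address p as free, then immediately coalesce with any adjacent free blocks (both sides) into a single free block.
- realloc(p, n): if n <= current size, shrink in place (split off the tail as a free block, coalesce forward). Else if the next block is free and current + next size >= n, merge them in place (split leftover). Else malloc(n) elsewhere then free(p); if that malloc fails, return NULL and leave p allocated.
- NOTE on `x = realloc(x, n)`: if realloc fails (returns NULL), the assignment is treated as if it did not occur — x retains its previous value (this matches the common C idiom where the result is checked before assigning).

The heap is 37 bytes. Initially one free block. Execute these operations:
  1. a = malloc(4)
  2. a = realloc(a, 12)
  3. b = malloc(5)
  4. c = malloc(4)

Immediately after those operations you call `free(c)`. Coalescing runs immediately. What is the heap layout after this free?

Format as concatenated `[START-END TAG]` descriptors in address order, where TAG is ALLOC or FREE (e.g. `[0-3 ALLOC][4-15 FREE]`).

Op 1: a = malloc(4) -> a = 0; heap: [0-3 ALLOC][4-36 FREE]
Op 2: a = realloc(a, 12) -> a = 0; heap: [0-11 ALLOC][12-36 FREE]
Op 3: b = malloc(5) -> b = 12; heap: [0-11 ALLOC][12-16 ALLOC][17-36 FREE]
Op 4: c = malloc(4) -> c = 17; heap: [0-11 ALLOC][12-16 ALLOC][17-20 ALLOC][21-36 FREE]
free(c): c = 17 -> block [17-20 ALLOC]; mark free, coalesce with adjacent free neighbors -> [0-11 ALLOC][12-16 ALLOC][17-36 FREE]

Answer: [0-11 ALLOC][12-16 ALLOC][17-36 FREE]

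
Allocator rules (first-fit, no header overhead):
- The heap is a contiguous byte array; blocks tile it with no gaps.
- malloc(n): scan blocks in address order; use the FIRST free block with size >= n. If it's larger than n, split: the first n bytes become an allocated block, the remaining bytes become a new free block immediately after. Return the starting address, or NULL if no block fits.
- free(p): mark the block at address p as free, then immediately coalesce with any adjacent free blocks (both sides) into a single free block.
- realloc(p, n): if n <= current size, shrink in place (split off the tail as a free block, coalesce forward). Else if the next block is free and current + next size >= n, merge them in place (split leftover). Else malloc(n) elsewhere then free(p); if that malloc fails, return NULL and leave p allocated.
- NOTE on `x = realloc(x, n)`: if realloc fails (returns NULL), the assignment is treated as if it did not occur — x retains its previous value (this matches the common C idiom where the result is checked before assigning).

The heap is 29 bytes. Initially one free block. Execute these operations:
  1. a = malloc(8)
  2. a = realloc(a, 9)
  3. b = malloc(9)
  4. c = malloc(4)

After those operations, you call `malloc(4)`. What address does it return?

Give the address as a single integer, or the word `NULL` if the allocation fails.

Answer: 22

Derivation:
Op 1: a = malloc(8) -> a = 0; heap: [0-7 ALLOC][8-28 FREE]
Op 2: a = realloc(a, 9) -> a = 0; heap: [0-8 ALLOC][9-28 FREE]
Op 3: b = malloc(9) -> b = 9; heap: [0-8 ALLOC][9-17 ALLOC][18-28 FREE]
Op 4: c = malloc(4) -> c = 18; heap: [0-8 ALLOC][9-17 ALLOC][18-21 ALLOC][22-28 FREE]
malloc(4): first-fit scan over [0-8 ALLOC][9-17 ALLOC][18-21 ALLOC][22-28 FREE] -> 22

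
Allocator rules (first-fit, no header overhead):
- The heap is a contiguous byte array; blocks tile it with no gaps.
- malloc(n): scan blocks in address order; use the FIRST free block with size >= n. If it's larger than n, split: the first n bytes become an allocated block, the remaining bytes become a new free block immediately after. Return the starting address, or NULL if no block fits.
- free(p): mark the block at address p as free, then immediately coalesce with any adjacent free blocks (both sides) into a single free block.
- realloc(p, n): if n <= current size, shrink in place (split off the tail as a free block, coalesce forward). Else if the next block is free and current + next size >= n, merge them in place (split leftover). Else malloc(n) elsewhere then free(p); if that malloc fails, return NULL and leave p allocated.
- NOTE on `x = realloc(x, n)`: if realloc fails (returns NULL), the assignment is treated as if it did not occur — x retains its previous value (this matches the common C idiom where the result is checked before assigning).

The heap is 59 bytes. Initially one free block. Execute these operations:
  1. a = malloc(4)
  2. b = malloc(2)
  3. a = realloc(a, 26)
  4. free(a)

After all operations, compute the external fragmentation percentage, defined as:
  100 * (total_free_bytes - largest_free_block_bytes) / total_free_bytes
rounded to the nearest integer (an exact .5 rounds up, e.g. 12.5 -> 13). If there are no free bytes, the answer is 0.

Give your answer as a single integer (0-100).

Answer: 7

Derivation:
Op 1: a = malloc(4) -> a = 0; heap: [0-3 ALLOC][4-58 FREE]
Op 2: b = malloc(2) -> b = 4; heap: [0-3 ALLOC][4-5 ALLOC][6-58 FREE]
Op 3: a = realloc(a, 26) -> a = 6; heap: [0-3 FREE][4-5 ALLOC][6-31 ALLOC][32-58 FREE]
Op 4: free(a) -> (freed a); heap: [0-3 FREE][4-5 ALLOC][6-58 FREE]
Free blocks: [4 53] total_free=57 largest=53 -> 100*(57-53)/57 = 400/57 ≈ 7.018 -> rounds to 7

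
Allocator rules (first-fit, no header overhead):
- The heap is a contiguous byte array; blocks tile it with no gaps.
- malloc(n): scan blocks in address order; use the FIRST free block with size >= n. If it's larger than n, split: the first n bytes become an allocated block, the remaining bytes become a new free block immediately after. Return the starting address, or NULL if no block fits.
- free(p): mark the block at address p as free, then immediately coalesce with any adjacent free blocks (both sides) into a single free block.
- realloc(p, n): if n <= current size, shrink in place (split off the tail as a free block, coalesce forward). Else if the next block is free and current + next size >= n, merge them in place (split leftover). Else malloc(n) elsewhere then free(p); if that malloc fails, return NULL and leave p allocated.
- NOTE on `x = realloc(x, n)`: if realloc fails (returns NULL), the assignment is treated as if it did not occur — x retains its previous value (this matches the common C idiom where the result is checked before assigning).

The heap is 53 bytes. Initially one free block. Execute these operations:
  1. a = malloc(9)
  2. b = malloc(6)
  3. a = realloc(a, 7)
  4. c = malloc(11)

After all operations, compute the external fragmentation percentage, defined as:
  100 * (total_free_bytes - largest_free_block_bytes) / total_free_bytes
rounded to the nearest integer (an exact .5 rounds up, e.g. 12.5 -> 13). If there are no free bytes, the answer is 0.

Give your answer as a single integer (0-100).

Op 1: a = malloc(9) -> a = 0; heap: [0-8 ALLOC][9-52 FREE]
Op 2: b = malloc(6) -> b = 9; heap: [0-8 ALLOC][9-14 ALLOC][15-52 FREE]
Op 3: a = realloc(a, 7) -> a = 0; heap: [0-6 ALLOC][7-8 FREE][9-14 ALLOC][15-52 FREE]
Op 4: c = malloc(11) -> c = 15; heap: [0-6 ALLOC][7-8 FREE][9-14 ALLOC][15-25 ALLOC][26-52 FREE]
Free blocks: [2 27] total_free=29 largest=27 -> 100*(29-27)/29 = 200/29 ≈ 6.897 -> rounds to 7

Answer: 7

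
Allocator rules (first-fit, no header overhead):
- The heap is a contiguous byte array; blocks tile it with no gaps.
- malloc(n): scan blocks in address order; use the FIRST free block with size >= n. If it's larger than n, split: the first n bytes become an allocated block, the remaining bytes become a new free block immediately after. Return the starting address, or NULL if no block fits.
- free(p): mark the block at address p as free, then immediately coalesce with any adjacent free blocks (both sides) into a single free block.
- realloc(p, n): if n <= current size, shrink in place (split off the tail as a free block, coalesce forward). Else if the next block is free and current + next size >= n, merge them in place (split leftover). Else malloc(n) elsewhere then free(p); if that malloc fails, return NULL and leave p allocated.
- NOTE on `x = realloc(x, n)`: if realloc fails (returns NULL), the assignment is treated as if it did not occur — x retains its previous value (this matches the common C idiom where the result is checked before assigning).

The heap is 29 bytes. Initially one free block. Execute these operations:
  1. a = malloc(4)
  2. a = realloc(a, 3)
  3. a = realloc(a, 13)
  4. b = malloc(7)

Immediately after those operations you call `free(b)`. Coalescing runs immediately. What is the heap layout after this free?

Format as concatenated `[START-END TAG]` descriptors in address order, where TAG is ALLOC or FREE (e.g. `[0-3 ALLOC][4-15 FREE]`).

Op 1: a = malloc(4) -> a = 0; heap: [0-3 ALLOC][4-28 FREE]
Op 2: a = realloc(a, 3) -> a = 0; heap: [0-2 ALLOC][3-28 FREE]
Op 3: a = realloc(a, 13) -> a = 0; heap: [0-12 ALLOC][13-28 FREE]
Op 4: b = malloc(7) -> b = 13; heap: [0-12 ALLOC][13-19 ALLOC][20-28 FREE]
free(b): b = 13 -> block [13-19 ALLOC]; mark free, coalesce with adjacent free neighbors -> [0-12 ALLOC][13-28 FREE]

Answer: [0-12 ALLOC][13-28 FREE]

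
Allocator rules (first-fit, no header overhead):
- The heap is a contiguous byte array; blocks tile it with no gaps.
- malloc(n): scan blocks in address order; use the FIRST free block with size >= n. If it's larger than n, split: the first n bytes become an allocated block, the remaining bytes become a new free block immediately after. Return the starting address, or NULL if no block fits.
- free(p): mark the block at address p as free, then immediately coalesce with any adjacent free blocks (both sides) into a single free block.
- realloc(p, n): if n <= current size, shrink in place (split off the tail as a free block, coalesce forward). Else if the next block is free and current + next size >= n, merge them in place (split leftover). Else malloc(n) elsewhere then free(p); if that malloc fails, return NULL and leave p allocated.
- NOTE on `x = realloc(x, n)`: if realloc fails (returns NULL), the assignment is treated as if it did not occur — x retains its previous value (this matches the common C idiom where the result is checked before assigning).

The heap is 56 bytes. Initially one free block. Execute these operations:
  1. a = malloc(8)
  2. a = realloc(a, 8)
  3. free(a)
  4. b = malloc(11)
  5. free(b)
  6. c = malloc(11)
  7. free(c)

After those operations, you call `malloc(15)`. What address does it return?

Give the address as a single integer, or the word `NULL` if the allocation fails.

Answer: 0

Derivation:
Op 1: a = malloc(8) -> a = 0; heap: [0-7 ALLOC][8-55 FREE]
Op 2: a = realloc(a, 8) -> a = 0; heap: [0-7 ALLOC][8-55 FREE]
Op 3: free(a) -> (freed a); heap: [0-55 FREE]
Op 4: b = malloc(11) -> b = 0; heap: [0-10 ALLOC][11-55 FREE]
Op 5: free(b) -> (freed b); heap: [0-55 FREE]
Op 6: c = malloc(11) -> c = 0; heap: [0-10 ALLOC][11-55 FREE]
Op 7: free(c) -> (freed c); heap: [0-55 FREE]
malloc(15): first-fit scan over [0-55 FREE] -> 0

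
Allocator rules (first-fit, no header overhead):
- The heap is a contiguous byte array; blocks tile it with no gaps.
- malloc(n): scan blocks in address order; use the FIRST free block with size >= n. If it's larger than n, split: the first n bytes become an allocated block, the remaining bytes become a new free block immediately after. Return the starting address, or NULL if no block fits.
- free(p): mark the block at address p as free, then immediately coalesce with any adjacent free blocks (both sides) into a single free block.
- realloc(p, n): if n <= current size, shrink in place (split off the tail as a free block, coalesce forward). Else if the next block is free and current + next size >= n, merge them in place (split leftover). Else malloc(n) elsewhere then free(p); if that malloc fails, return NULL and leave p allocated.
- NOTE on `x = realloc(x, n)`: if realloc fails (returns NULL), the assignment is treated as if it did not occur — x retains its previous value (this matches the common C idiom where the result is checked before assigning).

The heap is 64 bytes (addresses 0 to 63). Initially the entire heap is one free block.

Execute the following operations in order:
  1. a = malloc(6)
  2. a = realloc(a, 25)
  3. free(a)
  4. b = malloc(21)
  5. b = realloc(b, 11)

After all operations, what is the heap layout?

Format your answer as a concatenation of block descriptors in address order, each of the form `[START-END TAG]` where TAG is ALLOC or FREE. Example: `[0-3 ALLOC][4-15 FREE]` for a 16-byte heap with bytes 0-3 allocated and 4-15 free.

Answer: [0-10 ALLOC][11-63 FREE]

Derivation:
Op 1: a = malloc(6) -> a = 0; heap: [0-5 ALLOC][6-63 FREE]
Op 2: a = realloc(a, 25) -> a = 0; heap: [0-24 ALLOC][25-63 FREE]
Op 3: free(a) -> (freed a); heap: [0-63 FREE]
Op 4: b = malloc(21) -> b = 0; heap: [0-20 ALLOC][21-63 FREE]
Op 5: b = realloc(b, 11) -> b = 0; heap: [0-10 ALLOC][11-63 FREE]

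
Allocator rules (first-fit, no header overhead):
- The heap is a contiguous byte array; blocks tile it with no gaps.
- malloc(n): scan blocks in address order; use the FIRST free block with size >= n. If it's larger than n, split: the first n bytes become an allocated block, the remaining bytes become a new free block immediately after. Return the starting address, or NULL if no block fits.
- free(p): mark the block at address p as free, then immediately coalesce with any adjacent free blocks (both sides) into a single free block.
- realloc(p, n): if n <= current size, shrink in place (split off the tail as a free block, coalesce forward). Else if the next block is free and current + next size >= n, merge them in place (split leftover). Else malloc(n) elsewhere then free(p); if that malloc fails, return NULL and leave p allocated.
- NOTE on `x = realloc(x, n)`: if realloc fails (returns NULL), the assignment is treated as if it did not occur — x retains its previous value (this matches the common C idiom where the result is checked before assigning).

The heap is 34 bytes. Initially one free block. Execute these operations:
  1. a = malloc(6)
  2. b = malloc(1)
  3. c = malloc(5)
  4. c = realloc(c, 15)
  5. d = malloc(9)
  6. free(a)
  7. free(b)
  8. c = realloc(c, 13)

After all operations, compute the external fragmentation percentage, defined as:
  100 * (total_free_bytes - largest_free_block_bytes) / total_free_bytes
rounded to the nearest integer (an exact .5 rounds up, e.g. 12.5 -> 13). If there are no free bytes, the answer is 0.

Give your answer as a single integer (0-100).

Op 1: a = malloc(6) -> a = 0; heap: [0-5 ALLOC][6-33 FREE]
Op 2: b = malloc(1) -> b = 6; heap: [0-5 ALLOC][6-6 ALLOC][7-33 FREE]
Op 3: c = malloc(5) -> c = 7; heap: [0-5 ALLOC][6-6 ALLOC][7-11 ALLOC][12-33 FREE]
Op 4: c = realloc(c, 15) -> c = 7; heap: [0-5 ALLOC][6-6 ALLOC][7-21 ALLOC][22-33 FREE]
Op 5: d = malloc(9) -> d = 22; heap: [0-5 ALLOC][6-6 ALLOC][7-21 ALLOC][22-30 ALLOC][31-33 FREE]
Op 6: free(a) -> (freed a); heap: [0-5 FREE][6-6 ALLOC][7-21 ALLOC][22-30 ALLOC][31-33 FREE]
Op 7: free(b) -> (freed b); heap: [0-6 FREE][7-21 ALLOC][22-30 ALLOC][31-33 FREE]
Op 8: c = realloc(c, 13) -> c = 7; heap: [0-6 FREE][7-19 ALLOC][20-21 FREE][22-30 ALLOC][31-33 FREE]
Free blocks: [7 2 3] total_free=12 largest=7 -> 100*(12-7)/12 = 500/12 ≈ 41.667 -> rounds to 42

Answer: 42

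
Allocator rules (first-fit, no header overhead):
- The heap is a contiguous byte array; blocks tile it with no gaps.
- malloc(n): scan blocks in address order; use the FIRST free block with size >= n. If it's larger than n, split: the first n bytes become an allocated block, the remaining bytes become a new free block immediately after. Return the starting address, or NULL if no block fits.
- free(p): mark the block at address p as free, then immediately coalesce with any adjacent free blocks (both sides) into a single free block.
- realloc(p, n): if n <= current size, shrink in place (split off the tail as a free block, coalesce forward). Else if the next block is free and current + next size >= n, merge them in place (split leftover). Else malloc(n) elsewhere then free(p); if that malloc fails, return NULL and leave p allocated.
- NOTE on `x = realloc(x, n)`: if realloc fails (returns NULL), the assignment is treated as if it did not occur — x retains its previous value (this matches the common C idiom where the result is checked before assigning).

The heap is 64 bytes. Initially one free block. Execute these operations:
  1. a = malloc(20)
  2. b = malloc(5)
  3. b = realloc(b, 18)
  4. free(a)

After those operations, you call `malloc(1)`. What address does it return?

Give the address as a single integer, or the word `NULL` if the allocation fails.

Answer: 0

Derivation:
Op 1: a = malloc(20) -> a = 0; heap: [0-19 ALLOC][20-63 FREE]
Op 2: b = malloc(5) -> b = 20; heap: [0-19 ALLOC][20-24 ALLOC][25-63 FREE]
Op 3: b = realloc(b, 18) -> b = 20; heap: [0-19 ALLOC][20-37 ALLOC][38-63 FREE]
Op 4: free(a) -> (freed a); heap: [0-19 FREE][20-37 ALLOC][38-63 FREE]
malloc(1): first-fit scan over [0-19 FREE][20-37 ALLOC][38-63 FREE] -> 0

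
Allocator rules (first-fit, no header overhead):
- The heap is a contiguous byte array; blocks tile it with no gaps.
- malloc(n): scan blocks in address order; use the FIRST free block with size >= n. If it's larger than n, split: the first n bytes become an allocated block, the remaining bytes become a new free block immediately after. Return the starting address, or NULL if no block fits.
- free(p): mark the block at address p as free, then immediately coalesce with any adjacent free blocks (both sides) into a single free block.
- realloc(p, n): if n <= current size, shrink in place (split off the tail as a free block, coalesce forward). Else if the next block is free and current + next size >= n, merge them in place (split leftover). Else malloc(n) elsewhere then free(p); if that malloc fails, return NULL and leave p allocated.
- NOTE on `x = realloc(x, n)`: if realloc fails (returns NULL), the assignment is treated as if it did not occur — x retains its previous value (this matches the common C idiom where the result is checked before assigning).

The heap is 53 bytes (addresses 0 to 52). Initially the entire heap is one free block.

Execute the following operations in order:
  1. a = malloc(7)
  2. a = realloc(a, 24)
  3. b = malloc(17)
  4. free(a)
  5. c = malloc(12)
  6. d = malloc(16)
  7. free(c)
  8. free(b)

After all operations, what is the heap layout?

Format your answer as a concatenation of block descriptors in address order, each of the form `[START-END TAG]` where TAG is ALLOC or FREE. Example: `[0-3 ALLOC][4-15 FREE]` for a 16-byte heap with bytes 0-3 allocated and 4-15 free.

Op 1: a = malloc(7) -> a = 0; heap: [0-6 ALLOC][7-52 FREE]
Op 2: a = realloc(a, 24) -> a = 0; heap: [0-23 ALLOC][24-52 FREE]
Op 3: b = malloc(17) -> b = 24; heap: [0-23 ALLOC][24-40 ALLOC][41-52 FREE]
Op 4: free(a) -> (freed a); heap: [0-23 FREE][24-40 ALLOC][41-52 FREE]
Op 5: c = malloc(12) -> c = 0; heap: [0-11 ALLOC][12-23 FREE][24-40 ALLOC][41-52 FREE]
Op 6: d = malloc(16) -> d = NULL; heap: [0-11 ALLOC][12-23 FREE][24-40 ALLOC][41-52 FREE]
Op 7: free(c) -> (freed c); heap: [0-23 FREE][24-40 ALLOC][41-52 FREE]
Op 8: free(b) -> (freed b); heap: [0-52 FREE]

Answer: [0-52 FREE]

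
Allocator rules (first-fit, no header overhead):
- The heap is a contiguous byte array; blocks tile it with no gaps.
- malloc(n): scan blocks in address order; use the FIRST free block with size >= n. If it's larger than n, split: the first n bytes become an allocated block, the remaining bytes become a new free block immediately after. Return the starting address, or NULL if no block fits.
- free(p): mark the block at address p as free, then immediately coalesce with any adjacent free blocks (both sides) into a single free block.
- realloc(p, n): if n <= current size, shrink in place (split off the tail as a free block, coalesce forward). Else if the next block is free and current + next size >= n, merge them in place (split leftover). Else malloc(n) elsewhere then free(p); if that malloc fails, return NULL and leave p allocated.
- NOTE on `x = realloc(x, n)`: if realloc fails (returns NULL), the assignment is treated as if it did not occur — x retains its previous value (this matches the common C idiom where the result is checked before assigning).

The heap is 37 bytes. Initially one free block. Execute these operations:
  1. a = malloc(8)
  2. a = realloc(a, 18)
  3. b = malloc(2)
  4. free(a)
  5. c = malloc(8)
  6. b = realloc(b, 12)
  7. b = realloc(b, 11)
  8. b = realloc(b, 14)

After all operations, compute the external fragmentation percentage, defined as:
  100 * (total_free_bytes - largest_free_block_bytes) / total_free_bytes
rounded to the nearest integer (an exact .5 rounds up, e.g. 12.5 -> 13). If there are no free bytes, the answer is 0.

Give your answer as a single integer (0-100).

Op 1: a = malloc(8) -> a = 0; heap: [0-7 ALLOC][8-36 FREE]
Op 2: a = realloc(a, 18) -> a = 0; heap: [0-17 ALLOC][18-36 FREE]
Op 3: b = malloc(2) -> b = 18; heap: [0-17 ALLOC][18-19 ALLOC][20-36 FREE]
Op 4: free(a) -> (freed a); heap: [0-17 FREE][18-19 ALLOC][20-36 FREE]
Op 5: c = malloc(8) -> c = 0; heap: [0-7 ALLOC][8-17 FREE][18-19 ALLOC][20-36 FREE]
Op 6: b = realloc(b, 12) -> b = 18; heap: [0-7 ALLOC][8-17 FREE][18-29 ALLOC][30-36 FREE]
Op 7: b = realloc(b, 11) -> b = 18; heap: [0-7 ALLOC][8-17 FREE][18-28 ALLOC][29-36 FREE]
Op 8: b = realloc(b, 14) -> b = 18; heap: [0-7 ALLOC][8-17 FREE][18-31 ALLOC][32-36 FREE]
Free blocks: [10 5] total_free=15 largest=10 -> 100*(15-10)/15 = 500/15 ≈ 33.333 -> rounds to 33

Answer: 33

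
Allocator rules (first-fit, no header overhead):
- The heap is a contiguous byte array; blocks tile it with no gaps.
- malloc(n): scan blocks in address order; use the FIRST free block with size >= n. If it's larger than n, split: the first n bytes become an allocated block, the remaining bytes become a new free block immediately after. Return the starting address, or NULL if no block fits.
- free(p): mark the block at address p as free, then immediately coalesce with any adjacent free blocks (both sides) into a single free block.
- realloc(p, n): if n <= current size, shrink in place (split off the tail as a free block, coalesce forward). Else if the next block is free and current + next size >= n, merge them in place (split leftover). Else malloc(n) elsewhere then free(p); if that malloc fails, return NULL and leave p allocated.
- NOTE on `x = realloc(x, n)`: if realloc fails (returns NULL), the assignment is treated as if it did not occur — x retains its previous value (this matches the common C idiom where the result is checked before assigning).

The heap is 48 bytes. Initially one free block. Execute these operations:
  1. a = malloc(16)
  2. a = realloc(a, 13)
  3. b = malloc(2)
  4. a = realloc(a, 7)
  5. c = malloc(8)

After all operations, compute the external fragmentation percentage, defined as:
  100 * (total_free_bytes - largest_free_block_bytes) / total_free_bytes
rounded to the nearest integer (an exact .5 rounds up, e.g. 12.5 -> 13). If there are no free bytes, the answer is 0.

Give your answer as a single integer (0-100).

Answer: 19

Derivation:
Op 1: a = malloc(16) -> a = 0; heap: [0-15 ALLOC][16-47 FREE]
Op 2: a = realloc(a, 13) -> a = 0; heap: [0-12 ALLOC][13-47 FREE]
Op 3: b = malloc(2) -> b = 13; heap: [0-12 ALLOC][13-14 ALLOC][15-47 FREE]
Op 4: a = realloc(a, 7) -> a = 0; heap: [0-6 ALLOC][7-12 FREE][13-14 ALLOC][15-47 FREE]
Op 5: c = malloc(8) -> c = 15; heap: [0-6 ALLOC][7-12 FREE][13-14 ALLOC][15-22 ALLOC][23-47 FREE]
Free blocks: [6 25] total_free=31 largest=25 -> 100*(31-25)/31 = 600/31 ≈ 19.355 -> rounds to 19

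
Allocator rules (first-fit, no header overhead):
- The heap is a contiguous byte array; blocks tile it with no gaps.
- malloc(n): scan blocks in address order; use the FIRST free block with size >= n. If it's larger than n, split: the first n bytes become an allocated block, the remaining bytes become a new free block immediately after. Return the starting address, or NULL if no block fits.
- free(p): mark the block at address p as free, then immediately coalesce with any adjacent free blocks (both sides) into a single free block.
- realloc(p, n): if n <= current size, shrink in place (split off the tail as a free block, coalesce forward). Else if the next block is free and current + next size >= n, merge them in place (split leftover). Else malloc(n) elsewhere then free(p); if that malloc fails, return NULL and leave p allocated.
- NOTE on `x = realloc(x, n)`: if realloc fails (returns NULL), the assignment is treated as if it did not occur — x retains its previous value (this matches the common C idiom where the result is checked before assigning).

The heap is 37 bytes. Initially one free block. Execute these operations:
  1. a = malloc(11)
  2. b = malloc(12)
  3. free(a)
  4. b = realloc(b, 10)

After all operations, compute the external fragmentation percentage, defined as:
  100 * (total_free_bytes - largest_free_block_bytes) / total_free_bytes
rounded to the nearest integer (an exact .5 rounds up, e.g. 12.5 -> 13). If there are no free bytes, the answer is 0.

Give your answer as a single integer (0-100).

Op 1: a = malloc(11) -> a = 0; heap: [0-10 ALLOC][11-36 FREE]
Op 2: b = malloc(12) -> b = 11; heap: [0-10 ALLOC][11-22 ALLOC][23-36 FREE]
Op 3: free(a) -> (freed a); heap: [0-10 FREE][11-22 ALLOC][23-36 FREE]
Op 4: b = realloc(b, 10) -> b = 11; heap: [0-10 FREE][11-20 ALLOC][21-36 FREE]
Free blocks: [11 16] total_free=27 largest=16 -> 100*(27-16)/27 = 1100/27 ≈ 40.741 -> rounds to 41

Answer: 41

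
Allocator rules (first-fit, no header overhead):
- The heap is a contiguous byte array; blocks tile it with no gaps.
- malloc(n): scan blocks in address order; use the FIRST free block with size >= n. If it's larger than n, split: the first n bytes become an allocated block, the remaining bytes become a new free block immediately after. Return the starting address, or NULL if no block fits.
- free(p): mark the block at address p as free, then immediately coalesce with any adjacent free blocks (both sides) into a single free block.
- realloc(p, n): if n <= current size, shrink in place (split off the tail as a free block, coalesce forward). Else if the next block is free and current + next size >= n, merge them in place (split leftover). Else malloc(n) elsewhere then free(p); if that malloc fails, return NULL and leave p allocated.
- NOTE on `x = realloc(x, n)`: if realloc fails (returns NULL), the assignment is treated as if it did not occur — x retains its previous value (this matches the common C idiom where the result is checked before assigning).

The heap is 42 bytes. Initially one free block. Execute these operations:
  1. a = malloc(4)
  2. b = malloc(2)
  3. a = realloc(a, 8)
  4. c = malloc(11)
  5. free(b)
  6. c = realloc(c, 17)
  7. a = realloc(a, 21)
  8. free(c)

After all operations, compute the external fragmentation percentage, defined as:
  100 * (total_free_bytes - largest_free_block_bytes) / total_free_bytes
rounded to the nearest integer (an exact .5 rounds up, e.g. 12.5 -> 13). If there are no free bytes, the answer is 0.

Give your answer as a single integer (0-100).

Answer: 18

Derivation:
Op 1: a = malloc(4) -> a = 0; heap: [0-3 ALLOC][4-41 FREE]
Op 2: b = malloc(2) -> b = 4; heap: [0-3 ALLOC][4-5 ALLOC][6-41 FREE]
Op 3: a = realloc(a, 8) -> a = 6; heap: [0-3 FREE][4-5 ALLOC][6-13 ALLOC][14-41 FREE]
Op 4: c = malloc(11) -> c = 14; heap: [0-3 FREE][4-5 ALLOC][6-13 ALLOC][14-24 ALLOC][25-41 FREE]
Op 5: free(b) -> (freed b); heap: [0-5 FREE][6-13 ALLOC][14-24 ALLOC][25-41 FREE]
Op 6: c = realloc(c, 17) -> c = 14; heap: [0-5 FREE][6-13 ALLOC][14-30 ALLOC][31-41 FREE]
Op 7: a = realloc(a, 21) -> NULL (a unchanged); heap: [0-5 FREE][6-13 ALLOC][14-30 ALLOC][31-41 FREE]
Op 8: free(c) -> (freed c); heap: [0-5 FREE][6-13 ALLOC][14-41 FREE]
Free blocks: [6 28] total_free=34 largest=28 -> 100*(34-28)/34 = 600/34 ≈ 17.647 -> rounds to 18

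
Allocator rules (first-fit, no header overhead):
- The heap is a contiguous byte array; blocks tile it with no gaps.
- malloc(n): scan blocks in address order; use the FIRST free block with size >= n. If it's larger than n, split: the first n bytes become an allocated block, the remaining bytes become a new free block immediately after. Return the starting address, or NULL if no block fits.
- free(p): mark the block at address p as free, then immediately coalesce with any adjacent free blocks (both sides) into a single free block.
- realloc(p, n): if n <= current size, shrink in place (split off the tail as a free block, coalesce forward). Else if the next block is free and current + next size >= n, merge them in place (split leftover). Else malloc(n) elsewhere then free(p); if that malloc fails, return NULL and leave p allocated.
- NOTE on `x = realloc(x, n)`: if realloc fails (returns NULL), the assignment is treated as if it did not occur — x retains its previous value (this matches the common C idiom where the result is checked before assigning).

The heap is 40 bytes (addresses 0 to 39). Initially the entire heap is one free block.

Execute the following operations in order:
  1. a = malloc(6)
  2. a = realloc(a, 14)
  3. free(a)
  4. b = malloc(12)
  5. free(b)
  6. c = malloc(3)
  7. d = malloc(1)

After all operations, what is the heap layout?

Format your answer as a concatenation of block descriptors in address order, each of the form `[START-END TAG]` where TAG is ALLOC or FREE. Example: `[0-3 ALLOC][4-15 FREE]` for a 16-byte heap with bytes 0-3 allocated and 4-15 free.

Answer: [0-2 ALLOC][3-3 ALLOC][4-39 FREE]

Derivation:
Op 1: a = malloc(6) -> a = 0; heap: [0-5 ALLOC][6-39 FREE]
Op 2: a = realloc(a, 14) -> a = 0; heap: [0-13 ALLOC][14-39 FREE]
Op 3: free(a) -> (freed a); heap: [0-39 FREE]
Op 4: b = malloc(12) -> b = 0; heap: [0-11 ALLOC][12-39 FREE]
Op 5: free(b) -> (freed b); heap: [0-39 FREE]
Op 6: c = malloc(3) -> c = 0; heap: [0-2 ALLOC][3-39 FREE]
Op 7: d = malloc(1) -> d = 3; heap: [0-2 ALLOC][3-3 ALLOC][4-39 FREE]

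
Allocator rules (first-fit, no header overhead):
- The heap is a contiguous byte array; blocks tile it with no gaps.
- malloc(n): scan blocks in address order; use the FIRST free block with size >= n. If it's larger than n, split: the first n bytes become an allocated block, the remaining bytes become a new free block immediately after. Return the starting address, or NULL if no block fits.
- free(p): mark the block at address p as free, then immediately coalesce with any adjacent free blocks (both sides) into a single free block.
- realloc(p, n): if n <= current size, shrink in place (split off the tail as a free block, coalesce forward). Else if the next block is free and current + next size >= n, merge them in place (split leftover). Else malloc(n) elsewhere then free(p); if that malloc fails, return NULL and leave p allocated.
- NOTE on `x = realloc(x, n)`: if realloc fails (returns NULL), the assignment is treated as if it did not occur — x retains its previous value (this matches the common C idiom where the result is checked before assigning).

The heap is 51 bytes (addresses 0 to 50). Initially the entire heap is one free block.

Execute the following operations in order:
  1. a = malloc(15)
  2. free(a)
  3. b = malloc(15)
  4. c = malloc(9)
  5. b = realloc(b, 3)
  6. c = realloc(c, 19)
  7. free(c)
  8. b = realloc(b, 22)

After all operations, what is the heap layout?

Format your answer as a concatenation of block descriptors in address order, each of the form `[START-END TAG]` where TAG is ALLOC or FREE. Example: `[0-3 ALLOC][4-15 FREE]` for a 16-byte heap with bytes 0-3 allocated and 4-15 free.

Answer: [0-21 ALLOC][22-50 FREE]

Derivation:
Op 1: a = malloc(15) -> a = 0; heap: [0-14 ALLOC][15-50 FREE]
Op 2: free(a) -> (freed a); heap: [0-50 FREE]
Op 3: b = malloc(15) -> b = 0; heap: [0-14 ALLOC][15-50 FREE]
Op 4: c = malloc(9) -> c = 15; heap: [0-14 ALLOC][15-23 ALLOC][24-50 FREE]
Op 5: b = realloc(b, 3) -> b = 0; heap: [0-2 ALLOC][3-14 FREE][15-23 ALLOC][24-50 FREE]
Op 6: c = realloc(c, 19) -> c = 15; heap: [0-2 ALLOC][3-14 FREE][15-33 ALLOC][34-50 FREE]
Op 7: free(c) -> (freed c); heap: [0-2 ALLOC][3-50 FREE]
Op 8: b = realloc(b, 22) -> b = 0; heap: [0-21 ALLOC][22-50 FREE]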